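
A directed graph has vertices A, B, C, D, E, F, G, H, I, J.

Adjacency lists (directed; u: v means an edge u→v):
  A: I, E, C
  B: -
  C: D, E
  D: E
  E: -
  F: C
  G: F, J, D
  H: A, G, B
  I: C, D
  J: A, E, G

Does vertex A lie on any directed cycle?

No

A lies on a cycle iff there is a path from A back to itself.
Exploring from A, it never reaches itself; equivalently, its strongly connected component is a singleton.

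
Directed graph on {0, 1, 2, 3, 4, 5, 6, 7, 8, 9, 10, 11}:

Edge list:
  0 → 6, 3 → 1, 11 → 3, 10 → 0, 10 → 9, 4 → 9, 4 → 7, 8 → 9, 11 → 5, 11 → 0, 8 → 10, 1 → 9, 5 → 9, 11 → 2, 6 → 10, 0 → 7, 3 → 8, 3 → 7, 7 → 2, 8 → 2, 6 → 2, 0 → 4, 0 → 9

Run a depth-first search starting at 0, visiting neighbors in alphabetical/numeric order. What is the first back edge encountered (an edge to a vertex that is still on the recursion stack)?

10->0

DFS from 0 (visiting neighbors in alphabetical/numeric order); mark gray on enter, black on exit:
0 gray
  4 gray
    7 gray
      2 gray
      2 black
    7 black
    9 gray
    9 black
  4 black
  6 gray
    6→2: 2 black — skip
    10 gray
      10→0: 0 is gray → back edge
First back edge: 10 → 0.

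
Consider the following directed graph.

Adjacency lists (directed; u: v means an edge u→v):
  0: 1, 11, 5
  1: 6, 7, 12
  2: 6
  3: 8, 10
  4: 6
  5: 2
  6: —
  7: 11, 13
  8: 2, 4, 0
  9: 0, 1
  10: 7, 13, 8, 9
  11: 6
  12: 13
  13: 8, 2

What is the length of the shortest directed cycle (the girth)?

For each vertex v, BFS finds the shortest path from v back to v.
The shortest such closed walk is 8 → 0 → 1 → 12 → 13 → 8, length 5.

5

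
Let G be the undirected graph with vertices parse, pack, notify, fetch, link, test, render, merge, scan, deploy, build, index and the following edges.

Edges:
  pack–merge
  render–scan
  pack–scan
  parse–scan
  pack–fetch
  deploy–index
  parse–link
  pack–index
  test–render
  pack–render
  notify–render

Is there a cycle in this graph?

DFS, tracking each vertex's parent; an edge to a visited non-parent vertex closes a cycle.
Start from render:
visit render (parent –)
  visit pack (parent render)
    pack–render: parent, skip
    visit index (parent pack)
      index–pack: parent, skip
      visit deploy (parent index)
        deploy–index: parent, skip
    visit fetch (parent pack)
      fetch–pack: parent, skip
    visit merge (parent pack)
      merge–pack: parent, skip
    visit scan (parent pack)
      scan–render: render visited and ≠ parent → cycle
Cycle: render – pack – scan – render.

Yes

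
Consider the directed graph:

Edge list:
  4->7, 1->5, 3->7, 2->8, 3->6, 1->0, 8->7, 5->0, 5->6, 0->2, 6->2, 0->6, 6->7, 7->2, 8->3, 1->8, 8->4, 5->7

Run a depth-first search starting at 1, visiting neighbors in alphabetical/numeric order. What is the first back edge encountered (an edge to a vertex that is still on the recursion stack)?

6→2

DFS from 1 (visiting neighbors in alphabetical/numeric order); mark gray on enter, black on exit:
1 gray
  0 gray
    2 gray
      8 gray
        3 gray
          6 gray
            6→2: 2 is gray → back edge
First back edge: 6 → 2.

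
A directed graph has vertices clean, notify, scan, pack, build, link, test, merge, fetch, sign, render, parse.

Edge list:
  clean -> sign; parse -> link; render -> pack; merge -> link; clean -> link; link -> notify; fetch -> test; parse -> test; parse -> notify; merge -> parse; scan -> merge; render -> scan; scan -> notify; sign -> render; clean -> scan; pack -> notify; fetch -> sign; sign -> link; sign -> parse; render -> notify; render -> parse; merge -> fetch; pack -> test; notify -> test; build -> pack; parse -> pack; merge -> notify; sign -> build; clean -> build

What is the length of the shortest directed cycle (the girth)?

5

For each vertex v, BFS finds the shortest path from v back to v.
The shortest such closed walk is sign → render → scan → merge → fetch → sign, length 5.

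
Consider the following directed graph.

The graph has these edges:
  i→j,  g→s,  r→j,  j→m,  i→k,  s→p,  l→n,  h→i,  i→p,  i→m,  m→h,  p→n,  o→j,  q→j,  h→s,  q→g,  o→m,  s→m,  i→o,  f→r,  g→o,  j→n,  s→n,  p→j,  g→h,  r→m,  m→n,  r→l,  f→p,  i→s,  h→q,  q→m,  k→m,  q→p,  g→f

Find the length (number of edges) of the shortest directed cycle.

3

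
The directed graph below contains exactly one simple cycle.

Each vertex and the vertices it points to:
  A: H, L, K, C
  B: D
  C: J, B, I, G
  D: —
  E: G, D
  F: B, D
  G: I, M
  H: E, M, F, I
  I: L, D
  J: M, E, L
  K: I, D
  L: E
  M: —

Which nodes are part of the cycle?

E, G, I, L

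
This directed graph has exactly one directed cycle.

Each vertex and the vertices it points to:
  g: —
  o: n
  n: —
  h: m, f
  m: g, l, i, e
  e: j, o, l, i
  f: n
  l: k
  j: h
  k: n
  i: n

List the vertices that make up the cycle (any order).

DFS with gray/black marking from h:
h gray
  m gray
    g gray
    g black
    l gray
      k gray
        n gray
        n black
      k black
    l black
    i gray
      i→n: n black — skip
    i black
    e gray
      j gray
        j→h: h is gray → back edge
Back edge closes the cycle h → m → e → j → h; its vertices are {e, h, j, m}.

e, h, j, m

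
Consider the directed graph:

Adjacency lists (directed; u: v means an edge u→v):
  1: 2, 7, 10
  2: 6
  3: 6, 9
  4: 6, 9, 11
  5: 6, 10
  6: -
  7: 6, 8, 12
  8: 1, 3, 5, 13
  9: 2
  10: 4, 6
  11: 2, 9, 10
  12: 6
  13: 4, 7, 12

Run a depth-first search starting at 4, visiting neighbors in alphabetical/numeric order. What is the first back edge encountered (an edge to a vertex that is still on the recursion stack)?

10->4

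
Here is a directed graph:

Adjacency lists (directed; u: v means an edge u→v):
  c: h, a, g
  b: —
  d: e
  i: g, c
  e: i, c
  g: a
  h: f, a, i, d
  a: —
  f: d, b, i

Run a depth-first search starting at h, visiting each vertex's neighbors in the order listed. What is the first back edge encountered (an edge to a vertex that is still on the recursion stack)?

DFS from h (visiting each vertex's neighbors in the order listed); mark gray on enter, black on exit:
h gray
  f gray
    d gray
      e gray
        i gray
          g gray
            a gray
            a black
          g black
          c gray
            c→h: h is gray → back edge
First back edge: c → h.

c→h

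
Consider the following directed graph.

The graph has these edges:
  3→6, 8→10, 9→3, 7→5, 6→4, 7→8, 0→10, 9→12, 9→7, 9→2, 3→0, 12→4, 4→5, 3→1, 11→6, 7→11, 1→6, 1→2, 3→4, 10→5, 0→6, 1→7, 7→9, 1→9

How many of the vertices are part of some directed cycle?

A vertex is on a directed cycle iff it belongs to a strongly connected component of size ≥ 2 (or has a self-loop).
The vertices on cycles are {1, 3, 7, 9} — 4 in total.

4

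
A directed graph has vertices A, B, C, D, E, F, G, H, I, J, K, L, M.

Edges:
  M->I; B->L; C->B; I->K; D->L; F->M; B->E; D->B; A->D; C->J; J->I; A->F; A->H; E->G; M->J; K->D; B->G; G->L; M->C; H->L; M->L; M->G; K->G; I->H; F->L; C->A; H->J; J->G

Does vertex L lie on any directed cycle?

No

L lies on a cycle iff there is a path from L back to itself.
Exploring from L, it never reaches itself; equivalently, its strongly connected component is a singleton.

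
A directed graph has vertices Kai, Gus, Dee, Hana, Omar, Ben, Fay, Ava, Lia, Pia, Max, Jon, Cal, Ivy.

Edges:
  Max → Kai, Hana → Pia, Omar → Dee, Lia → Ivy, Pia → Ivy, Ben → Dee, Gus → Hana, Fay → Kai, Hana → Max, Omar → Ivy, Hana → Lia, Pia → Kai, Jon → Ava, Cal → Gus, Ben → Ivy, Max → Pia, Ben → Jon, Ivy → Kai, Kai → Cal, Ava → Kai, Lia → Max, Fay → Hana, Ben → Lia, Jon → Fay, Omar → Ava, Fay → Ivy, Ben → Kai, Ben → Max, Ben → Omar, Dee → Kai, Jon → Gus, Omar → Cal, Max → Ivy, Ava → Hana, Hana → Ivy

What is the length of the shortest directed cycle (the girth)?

For each vertex v, BFS finds the shortest path from v back to v.
The shortest such closed walk is Cal → Gus → Hana → Max → Kai → Cal, length 5.

5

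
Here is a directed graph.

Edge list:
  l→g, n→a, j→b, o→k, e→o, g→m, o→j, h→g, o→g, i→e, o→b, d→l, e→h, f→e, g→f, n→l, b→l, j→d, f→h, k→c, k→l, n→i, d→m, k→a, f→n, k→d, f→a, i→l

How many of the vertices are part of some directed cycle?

A vertex is on a directed cycle iff it belongs to a strongly connected component of size ≥ 2 (or has a self-loop).
The vertices on cycles are {b, d, e, f, g, h, i, j, k, l, n, o} — 12 in total.

12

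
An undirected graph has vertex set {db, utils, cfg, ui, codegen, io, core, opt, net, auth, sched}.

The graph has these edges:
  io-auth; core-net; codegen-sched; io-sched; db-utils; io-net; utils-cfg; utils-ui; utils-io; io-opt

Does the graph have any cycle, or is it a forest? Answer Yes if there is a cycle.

No

DFS, tracking each vertex's parent; an edge to a visited non-parent vertex closes a cycle.
Start from codegen:
visit codegen (parent –)
  visit sched (parent codegen)
    visit io (parent sched)
      visit opt (parent io)
        opt–io: parent, skip
      visit auth (parent io)
        auth–io: parent, skip
      io–sched: parent, skip
      visit net (parent io)
        visit core (parent net)
          core–net: parent, skip
        net–io: parent, skip
      visit utils (parent io)
        utils–io: parent, skip
        visit ui (parent utils)
          ui–utils: parent, skip
        visit cfg (parent utils)
          cfg–utils: parent, skip
        visit db (parent utils)
          db–utils: parent, skip
    sched–codegen: parent, skip
No non-parent visited neighbor found — the graph is a forest.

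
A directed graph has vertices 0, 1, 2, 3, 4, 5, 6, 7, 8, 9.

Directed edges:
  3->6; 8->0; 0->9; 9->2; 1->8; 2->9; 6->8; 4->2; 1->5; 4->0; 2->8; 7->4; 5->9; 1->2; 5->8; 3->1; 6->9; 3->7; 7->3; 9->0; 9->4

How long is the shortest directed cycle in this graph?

For each vertex v, BFS finds the shortest path from v back to v.
The shortest such closed walk is 3 → 7 → 3, length 2.

2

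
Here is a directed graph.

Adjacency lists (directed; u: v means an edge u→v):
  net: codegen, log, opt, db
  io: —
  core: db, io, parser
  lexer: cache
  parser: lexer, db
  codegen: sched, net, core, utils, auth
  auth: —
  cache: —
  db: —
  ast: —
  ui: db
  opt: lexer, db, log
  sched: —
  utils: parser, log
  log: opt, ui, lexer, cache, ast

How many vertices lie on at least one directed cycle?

4

A vertex is on a directed cycle iff it belongs to a strongly connected component of size ≥ 2 (or has a self-loop).
The vertices on cycles are {log, net, opt, codegen} — 4 in total.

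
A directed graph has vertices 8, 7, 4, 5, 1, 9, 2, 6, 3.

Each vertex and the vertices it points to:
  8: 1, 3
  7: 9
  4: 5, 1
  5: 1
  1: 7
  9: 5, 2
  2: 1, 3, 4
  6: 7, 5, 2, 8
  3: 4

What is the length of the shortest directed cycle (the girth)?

4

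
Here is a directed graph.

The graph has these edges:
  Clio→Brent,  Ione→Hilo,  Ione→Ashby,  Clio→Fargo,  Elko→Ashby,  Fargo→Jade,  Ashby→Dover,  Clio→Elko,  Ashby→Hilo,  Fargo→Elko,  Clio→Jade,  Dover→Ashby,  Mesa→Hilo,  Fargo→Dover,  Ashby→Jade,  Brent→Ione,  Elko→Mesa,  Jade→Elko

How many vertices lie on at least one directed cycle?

A vertex is on a directed cycle iff it belongs to a strongly connected component of size ≥ 2 (or has a self-loop).
The vertices on cycles are {Elko, Jade, Ashby, Dover} — 4 in total.

4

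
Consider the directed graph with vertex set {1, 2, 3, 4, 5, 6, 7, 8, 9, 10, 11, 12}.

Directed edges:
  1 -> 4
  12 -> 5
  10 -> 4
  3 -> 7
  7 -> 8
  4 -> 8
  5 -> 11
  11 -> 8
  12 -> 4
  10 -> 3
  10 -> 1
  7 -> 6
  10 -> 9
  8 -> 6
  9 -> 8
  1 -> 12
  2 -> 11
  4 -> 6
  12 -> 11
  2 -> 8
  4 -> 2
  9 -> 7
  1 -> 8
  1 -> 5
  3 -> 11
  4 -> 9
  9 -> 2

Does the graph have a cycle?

DFS with white/gray/black marking, starting from 11:
11 gray
  8 gray
    6 gray
    6 black
  8 black
11 black
1 gray
  1→8: 8 black — skip
  4 gray
    2 gray
      2→8: 8 black — skip
      2→11: 11 black — skip
    2 black
    4→8: 8 black — skip
    9 gray
      7 gray
        7→6: 6 black — skip
        7→8: 8 black — skip
      7 black
      9→8: 8 black — skip
      9→2: 2 black — skip
    9 black
    4→6: 6 black — skip
  4 black
  5 gray
    5→11: 11 black — skip
  5 black
  12 gray
    12→11: 11 black — skip
    12→4: 4 black — skip
    12→5: 5 black — skip
  12 black
1 black
3 gray
  3→7: 7 black — skip
  3→11: 11 black — skip
3 black
10 gray
  10→9: 9 black — skip
  10→1: 1 black — skip
  10→4: 4 black — skip
  10→3: 3 black — skip
10 black
Every edge goes to a white or black vertex — no back edge, so the graph is acyclic.

No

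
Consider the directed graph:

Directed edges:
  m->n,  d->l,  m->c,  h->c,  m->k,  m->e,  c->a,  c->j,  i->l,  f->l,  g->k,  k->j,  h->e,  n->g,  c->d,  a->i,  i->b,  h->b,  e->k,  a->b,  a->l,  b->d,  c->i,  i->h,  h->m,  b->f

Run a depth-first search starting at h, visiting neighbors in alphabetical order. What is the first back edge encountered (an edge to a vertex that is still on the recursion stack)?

DFS from h (visiting neighbors in alphabetical order); mark gray on enter, black on exit:
h gray
  b gray
    d gray
      l gray
      l black
    d black
    f gray
      f→l: l black — skip
    f black
  b black
  c gray
    a gray
      a→b: b black — skip
      i gray
        i→b: b black — skip
        i→h: h is gray → back edge
First back edge: i → h.

i->h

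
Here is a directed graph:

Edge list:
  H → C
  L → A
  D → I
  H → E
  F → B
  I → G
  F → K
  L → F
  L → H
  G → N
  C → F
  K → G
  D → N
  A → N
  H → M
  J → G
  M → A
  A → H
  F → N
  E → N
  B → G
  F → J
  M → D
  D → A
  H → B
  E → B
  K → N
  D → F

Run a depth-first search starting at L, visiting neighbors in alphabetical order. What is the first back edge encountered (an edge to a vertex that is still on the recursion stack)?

DFS from L (visiting neighbors in alphabetical order); mark gray on enter, black on exit:
L gray
  A gray
    H gray
      B gray
        G gray
          N gray
          N black
        G black
      B black
      C gray
        F gray
          F→B: B black — skip
          J gray
            J→G: G black — skip
          J black
          K gray
            K→G: G black — skip
            K→N: N black — skip
          K black
          F→N: N black — skip
        F black
      C black
      E gray
        E→B: B black — skip
        E→N: N black — skip
      E black
      M gray
        M→A: A is gray → back edge
First back edge: M → A.

M->A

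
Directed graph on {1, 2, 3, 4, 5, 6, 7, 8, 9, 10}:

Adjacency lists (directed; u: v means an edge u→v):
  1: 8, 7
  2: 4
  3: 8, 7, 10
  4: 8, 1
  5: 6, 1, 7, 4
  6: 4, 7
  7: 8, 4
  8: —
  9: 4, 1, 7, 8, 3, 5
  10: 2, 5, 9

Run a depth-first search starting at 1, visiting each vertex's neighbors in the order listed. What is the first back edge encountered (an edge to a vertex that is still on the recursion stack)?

4→1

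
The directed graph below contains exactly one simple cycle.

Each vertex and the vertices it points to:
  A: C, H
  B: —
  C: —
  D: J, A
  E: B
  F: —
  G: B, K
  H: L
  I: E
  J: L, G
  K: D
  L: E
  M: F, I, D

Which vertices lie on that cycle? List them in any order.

D, G, J, K

DFS with gray/black marking from D:
D gray
  J gray
    L gray
      E gray
        B gray
        B black
      E black
    L black
    G gray
      G→B: B black — skip
      K gray
        K→D: D is gray → back edge
Back edge closes the cycle D → J → G → K → D; its vertices are {D, G, J, K}.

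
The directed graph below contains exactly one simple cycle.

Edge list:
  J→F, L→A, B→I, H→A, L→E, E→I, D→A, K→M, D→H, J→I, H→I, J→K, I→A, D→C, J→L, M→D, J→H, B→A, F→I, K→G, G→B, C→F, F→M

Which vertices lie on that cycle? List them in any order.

DFS with gray/black marking from F:
F gray
  M gray
    D gray
      H gray
        A gray
        A black
        I gray
          I→A: A black — skip
        I black
      H black
      D→A: A black — skip
      C gray
        C→F: F is gray → back edge
Back edge closes the cycle F → M → D → C → F; its vertices are {C, D, F, M}.

C, D, F, M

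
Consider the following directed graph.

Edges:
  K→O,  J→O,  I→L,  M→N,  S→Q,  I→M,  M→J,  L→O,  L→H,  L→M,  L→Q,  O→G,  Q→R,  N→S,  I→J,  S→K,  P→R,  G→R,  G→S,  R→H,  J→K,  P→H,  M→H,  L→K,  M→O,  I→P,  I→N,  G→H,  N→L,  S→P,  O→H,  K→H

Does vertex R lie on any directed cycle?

R lies on a cycle iff there is a path from R back to itself.
Exploring from R, it never reaches itself; equivalently, its strongly connected component is a singleton.

No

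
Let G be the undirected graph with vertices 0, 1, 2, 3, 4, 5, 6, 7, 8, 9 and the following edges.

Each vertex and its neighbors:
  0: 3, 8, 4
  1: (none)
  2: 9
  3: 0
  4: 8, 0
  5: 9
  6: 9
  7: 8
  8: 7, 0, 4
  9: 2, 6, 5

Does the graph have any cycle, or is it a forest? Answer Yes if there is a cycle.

Yes

DFS, tracking each vertex's parent; an edge to a visited non-parent vertex closes a cycle.
Start from 9:
visit 9 (parent –)
  visit 2 (parent 9)
    2–9: parent, skip
  visit 6 (parent 9)
    6–9: parent, skip
  visit 5 (parent 9)
    5–9: parent, skip
visit 0 (parent –)
  visit 3 (parent 0)
    3–0: parent, skip
  visit 8 (parent 0)
    visit 7 (parent 8)
      7–8: parent, skip
    8–0: parent, skip
    visit 4 (parent 8)
      4–8: parent, skip
      4–0: 0 visited and ≠ parent → cycle
Cycle: 0 – 8 – 4 – 0.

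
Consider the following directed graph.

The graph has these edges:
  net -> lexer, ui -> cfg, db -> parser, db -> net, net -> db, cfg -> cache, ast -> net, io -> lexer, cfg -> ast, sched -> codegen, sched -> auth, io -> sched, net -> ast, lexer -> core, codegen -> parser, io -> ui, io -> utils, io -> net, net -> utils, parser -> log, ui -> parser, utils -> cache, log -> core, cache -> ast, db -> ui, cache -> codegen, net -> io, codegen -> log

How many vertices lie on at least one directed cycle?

8

A vertex is on a directed cycle iff it belongs to a strongly connected component of size ≥ 2 (or has a self-loop).
The vertices on cycles are {db, io, ui, ast, cfg, net, cache, utils} — 8 in total.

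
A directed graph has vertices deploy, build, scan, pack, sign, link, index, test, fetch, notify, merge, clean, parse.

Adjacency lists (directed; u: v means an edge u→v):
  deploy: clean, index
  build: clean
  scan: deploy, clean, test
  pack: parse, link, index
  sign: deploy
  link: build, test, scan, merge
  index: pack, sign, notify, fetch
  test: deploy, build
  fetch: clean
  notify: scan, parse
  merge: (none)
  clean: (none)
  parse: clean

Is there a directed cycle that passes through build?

build lies on a cycle iff there is a path from build back to itself.
Exploring from build, it never reaches itself; equivalently, its strongly connected component is a singleton.

No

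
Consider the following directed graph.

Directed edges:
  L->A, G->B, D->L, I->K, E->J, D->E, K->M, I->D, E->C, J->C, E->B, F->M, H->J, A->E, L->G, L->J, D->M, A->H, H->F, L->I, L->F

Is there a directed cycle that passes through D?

D is on a cycle iff D can reach itself via ≥1 edge.
D → L → I → D — yes.

Yes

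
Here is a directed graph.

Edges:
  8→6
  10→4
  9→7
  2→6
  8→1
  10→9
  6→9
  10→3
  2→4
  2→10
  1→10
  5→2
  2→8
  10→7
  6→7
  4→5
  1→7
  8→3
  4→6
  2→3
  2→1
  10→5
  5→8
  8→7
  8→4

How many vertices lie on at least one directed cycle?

6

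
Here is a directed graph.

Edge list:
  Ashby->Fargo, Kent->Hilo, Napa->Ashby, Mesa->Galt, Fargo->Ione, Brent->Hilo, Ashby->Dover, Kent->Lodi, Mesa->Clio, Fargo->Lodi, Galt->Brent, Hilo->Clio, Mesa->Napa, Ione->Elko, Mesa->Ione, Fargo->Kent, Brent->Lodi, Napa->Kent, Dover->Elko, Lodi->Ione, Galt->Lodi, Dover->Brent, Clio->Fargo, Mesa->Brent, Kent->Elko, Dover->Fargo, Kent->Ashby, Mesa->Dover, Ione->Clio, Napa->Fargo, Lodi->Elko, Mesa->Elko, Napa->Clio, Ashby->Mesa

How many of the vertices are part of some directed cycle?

A vertex is on a directed cycle iff it belongs to a strongly connected component of size ≥ 2 (or has a self-loop).
The vertices on cycles are {Clio, Galt, Hilo, Ione, Kent, Lodi, Mesa, Napa, Ashby, Brent, Dover, Fargo} — 12 in total.

12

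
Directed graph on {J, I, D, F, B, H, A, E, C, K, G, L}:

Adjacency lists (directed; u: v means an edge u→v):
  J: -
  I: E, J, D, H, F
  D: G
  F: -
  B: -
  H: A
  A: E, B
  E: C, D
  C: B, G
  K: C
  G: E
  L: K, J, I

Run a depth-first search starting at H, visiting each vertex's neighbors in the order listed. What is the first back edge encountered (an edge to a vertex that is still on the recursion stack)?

DFS from H (visiting each vertex's neighbors in the order listed); mark gray on enter, black on exit:
H gray
  A gray
    E gray
      C gray
        B gray
        B black
        G gray
          G→E: E is gray → back edge
First back edge: G → E.

G->E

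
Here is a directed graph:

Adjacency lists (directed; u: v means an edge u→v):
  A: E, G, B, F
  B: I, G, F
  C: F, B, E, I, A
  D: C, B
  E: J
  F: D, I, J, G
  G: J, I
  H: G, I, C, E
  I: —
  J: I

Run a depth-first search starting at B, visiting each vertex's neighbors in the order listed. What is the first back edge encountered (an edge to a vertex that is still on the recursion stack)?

C->F

DFS from B (visiting each vertex's neighbors in the order listed); mark gray on enter, black on exit:
B gray
  I gray
  I black
  G gray
    J gray
      J→I: I black — skip
    J black
    G→I: I black — skip
  G black
  F gray
    D gray
      C gray
        C→F: F is gray → back edge
First back edge: C → F.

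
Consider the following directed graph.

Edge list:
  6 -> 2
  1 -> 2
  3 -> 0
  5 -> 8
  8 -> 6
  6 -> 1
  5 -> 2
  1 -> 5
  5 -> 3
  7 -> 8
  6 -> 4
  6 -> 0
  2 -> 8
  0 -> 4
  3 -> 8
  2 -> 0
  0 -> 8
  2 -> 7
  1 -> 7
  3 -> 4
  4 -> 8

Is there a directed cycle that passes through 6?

Yes

6 is on a cycle iff 6 can reach itself via ≥1 edge.
6 → 0 → 8 → 6 — yes.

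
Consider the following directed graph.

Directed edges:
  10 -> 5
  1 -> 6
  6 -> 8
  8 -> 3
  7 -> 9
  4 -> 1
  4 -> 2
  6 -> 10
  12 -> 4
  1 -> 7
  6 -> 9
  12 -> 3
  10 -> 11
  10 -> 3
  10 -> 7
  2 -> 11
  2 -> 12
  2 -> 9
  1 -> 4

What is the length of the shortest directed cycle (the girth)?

For each vertex v, BFS finds the shortest path from v back to v.
The shortest such closed walk is 1 → 4 → 1, length 2.

2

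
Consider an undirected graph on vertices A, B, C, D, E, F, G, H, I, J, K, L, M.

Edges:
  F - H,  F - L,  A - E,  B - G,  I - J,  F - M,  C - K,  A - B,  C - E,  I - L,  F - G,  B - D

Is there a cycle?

DFS, tracking each vertex's parent; an edge to a visited non-parent vertex closes a cycle.
Start from I:
visit I (parent –)
  visit J (parent I)
    J–I: parent, skip
  visit L (parent I)
    visit F (parent L)
      F–L: parent, skip
      visit M (parent F)
        M–F: parent, skip
      visit H (parent F)
        H–F: parent, skip
      visit G (parent F)
        G–F: parent, skip
        visit B (parent G)
          visit A (parent B)
            visit E (parent A)
              E–A: parent, skip
              visit C (parent E)
                C–E: parent, skip
                visit K (parent C)
                  K–C: parent, skip
            A–B: parent, skip
          visit D (parent B)
            D–B: parent, skip
          B–G: parent, skip
    L–I: parent, skip
No non-parent visited neighbor found — the graph is a forest.

No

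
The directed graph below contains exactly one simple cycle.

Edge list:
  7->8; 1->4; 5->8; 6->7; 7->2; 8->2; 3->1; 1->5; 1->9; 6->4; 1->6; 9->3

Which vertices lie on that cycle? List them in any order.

1, 3, 9

DFS with gray/black marking from 9:
9 gray
  3 gray
    1 gray
      6 gray
        4 gray
        4 black
        7 gray
          2 gray
          2 black
          8 gray
            8→2: 2 black — skip
          8 black
        7 black
      6 black
      1→4: 4 black — skip
      1→9: 9 is gray → back edge
Back edge closes the cycle 9 → 3 → 1 → 9; its vertices are {1, 3, 9}.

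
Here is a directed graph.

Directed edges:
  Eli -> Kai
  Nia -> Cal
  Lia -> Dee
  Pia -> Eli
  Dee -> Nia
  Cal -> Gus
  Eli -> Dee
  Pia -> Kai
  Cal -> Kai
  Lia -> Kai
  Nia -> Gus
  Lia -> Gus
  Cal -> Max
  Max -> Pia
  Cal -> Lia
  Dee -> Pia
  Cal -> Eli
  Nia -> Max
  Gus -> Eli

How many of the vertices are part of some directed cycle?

8

A vertex is on a directed cycle iff it belongs to a strongly connected component of size ≥ 2 (or has a self-loop).
The vertices on cycles are {Cal, Dee, Eli, Gus, Lia, Max, Nia, Pia} — 8 in total.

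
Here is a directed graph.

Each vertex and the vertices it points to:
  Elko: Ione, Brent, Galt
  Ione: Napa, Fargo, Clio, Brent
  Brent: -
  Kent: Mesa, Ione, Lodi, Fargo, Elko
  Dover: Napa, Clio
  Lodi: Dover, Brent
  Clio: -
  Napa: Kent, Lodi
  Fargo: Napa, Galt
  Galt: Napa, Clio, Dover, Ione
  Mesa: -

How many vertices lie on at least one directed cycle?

8

A vertex is on a directed cycle iff it belongs to a strongly connected component of size ≥ 2 (or has a self-loop).
The vertices on cycles are {Elko, Galt, Ione, Kent, Lodi, Napa, Dover, Fargo} — 8 in total.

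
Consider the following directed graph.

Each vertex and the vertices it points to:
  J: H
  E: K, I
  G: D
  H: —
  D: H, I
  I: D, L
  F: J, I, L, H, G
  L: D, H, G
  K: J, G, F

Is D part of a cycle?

Yes

D is on a cycle iff D can reach itself via ≥1 edge.
D → I → D — yes.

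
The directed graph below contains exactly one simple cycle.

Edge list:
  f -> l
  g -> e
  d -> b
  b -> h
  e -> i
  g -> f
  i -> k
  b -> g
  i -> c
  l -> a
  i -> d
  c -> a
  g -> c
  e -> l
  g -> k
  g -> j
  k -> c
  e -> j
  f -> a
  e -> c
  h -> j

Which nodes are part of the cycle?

b, d, e, g, i

DFS with gray/black marking from b:
b gray
  g gray
    c gray
      a gray
      a black
    c black
    k gray
      k→c: c black — skip
    k black
    j gray
    j black
    f gray
      f→a: a black — skip
      l gray
        l→a: a black — skip
      l black
    f black
    e gray
      e→c: c black — skip
      e→j: j black — skip
      e→l: l black — skip
      i gray
        i→k: k black — skip
        i→c: c black — skip
        d gray
          d→b: b is gray → back edge
Back edge closes the cycle b → g → e → i → d → b; its vertices are {b, d, e, g, i}.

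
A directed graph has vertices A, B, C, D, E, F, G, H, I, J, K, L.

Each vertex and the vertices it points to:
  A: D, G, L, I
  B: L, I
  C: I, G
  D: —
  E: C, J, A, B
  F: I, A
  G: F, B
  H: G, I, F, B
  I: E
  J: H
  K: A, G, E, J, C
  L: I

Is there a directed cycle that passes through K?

K lies on a cycle iff there is a path from K back to itself.
Exploring from K, it never reaches itself; equivalently, its strongly connected component is a singleton.

No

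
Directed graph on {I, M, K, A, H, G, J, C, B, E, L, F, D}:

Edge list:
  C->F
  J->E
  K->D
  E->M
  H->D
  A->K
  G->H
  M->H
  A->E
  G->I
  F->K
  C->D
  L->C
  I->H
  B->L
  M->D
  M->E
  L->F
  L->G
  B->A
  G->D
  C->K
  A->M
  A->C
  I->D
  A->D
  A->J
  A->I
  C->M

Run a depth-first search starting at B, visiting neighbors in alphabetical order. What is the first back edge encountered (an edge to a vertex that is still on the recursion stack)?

E→M

DFS from B (visiting neighbors in alphabetical order); mark gray on enter, black on exit:
B gray
  A gray
    C gray
      D gray
      D black
      F gray
        K gray
          K→D: D black — skip
        K black
      F black
      C→K: K black — skip
      M gray
        M→D: D black — skip
        E gray
          E→M: M is gray → back edge
First back edge: E → M.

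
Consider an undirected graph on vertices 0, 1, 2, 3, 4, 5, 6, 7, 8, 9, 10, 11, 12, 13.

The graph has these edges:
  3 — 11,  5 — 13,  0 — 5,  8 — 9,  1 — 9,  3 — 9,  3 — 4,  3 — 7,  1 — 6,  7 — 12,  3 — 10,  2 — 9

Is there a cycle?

DFS, tracking each vertex's parent; an edge to a visited non-parent vertex closes a cycle.
Start from 2:
visit 2 (parent –)
  visit 9 (parent 2)
    visit 1 (parent 9)
      visit 6 (parent 1)
        6–1: parent, skip
      1–9: parent, skip
    9–2: parent, skip
    visit 8 (parent 9)
      8–9: parent, skip
    visit 3 (parent 9)
      visit 10 (parent 3)
        10–3: parent, skip
      visit 7 (parent 3)
        7–3: parent, skip
        visit 12 (parent 7)
          12–7: parent, skip
      visit 11 (parent 3)
        11–3: parent, skip
      3–9: parent, skip
      visit 4 (parent 3)
        4–3: parent, skip
visit 0 (parent –)
  visit 5 (parent 0)
    5–0: parent, skip
    visit 13 (parent 5)
      13–5: parent, skip
No non-parent visited neighbor found — the graph is a forest.

No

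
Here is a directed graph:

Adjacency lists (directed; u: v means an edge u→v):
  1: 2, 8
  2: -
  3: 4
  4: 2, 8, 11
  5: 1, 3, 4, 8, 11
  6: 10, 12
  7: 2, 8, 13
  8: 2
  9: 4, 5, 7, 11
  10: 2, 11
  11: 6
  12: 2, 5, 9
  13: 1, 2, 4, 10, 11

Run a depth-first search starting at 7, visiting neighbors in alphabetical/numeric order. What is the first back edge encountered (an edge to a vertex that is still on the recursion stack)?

10->11

DFS from 7 (visiting neighbors in alphabetical/numeric order); mark gray on enter, black on exit:
7 gray
  2 gray
  2 black
  8 gray
    8→2: 2 black — skip
  8 black
  13 gray
    1 gray
      1→2: 2 black — skip
      1→8: 8 black — skip
    1 black
    13→2: 2 black — skip
    4 gray
      4→2: 2 black — skip
      4→8: 8 black — skip
      11 gray
        6 gray
          10 gray
            10→2: 2 black — skip
            10→11: 11 is gray → back edge
First back edge: 10 → 11.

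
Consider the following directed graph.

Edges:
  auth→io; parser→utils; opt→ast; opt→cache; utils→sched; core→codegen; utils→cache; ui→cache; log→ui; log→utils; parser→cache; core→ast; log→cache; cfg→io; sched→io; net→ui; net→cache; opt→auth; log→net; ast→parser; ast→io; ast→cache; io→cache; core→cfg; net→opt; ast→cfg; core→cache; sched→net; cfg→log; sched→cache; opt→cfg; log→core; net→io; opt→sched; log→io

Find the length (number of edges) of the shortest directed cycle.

For each vertex v, BFS finds the shortest path from v back to v.
The shortest such closed walk is log → core → cfg → log, length 3.

3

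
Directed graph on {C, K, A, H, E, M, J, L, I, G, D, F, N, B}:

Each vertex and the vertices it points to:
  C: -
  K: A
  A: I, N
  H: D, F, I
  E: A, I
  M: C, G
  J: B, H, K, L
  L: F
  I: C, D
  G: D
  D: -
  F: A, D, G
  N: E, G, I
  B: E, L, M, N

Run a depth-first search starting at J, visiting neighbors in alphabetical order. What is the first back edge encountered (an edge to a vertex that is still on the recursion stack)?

N→E

DFS from J (visiting neighbors in alphabetical order); mark gray on enter, black on exit:
J gray
  B gray
    E gray
      A gray
        I gray
          C gray
          C black
          D gray
          D black
        I black
        N gray
          N→E: E is gray → back edge
First back edge: N → E.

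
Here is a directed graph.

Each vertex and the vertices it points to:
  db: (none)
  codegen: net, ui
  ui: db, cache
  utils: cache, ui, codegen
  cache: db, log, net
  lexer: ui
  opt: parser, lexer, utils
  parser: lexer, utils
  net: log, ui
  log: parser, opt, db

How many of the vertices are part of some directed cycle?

A vertex is on a directed cycle iff it belongs to a strongly connected component of size ≥ 2 (or has a self-loop).
The vertices on cycles are {ui, log, net, opt, cache, lexer, utils, parser, codegen} — 9 in total.

9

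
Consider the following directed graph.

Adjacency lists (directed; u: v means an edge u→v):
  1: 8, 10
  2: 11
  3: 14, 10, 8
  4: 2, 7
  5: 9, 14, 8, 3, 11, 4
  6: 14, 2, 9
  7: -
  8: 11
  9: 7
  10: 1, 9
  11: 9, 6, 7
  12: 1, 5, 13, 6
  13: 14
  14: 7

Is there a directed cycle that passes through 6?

Yes

6 is on a cycle iff 6 can reach itself via ≥1 edge.
6 → 2 → 11 → 6 — yes.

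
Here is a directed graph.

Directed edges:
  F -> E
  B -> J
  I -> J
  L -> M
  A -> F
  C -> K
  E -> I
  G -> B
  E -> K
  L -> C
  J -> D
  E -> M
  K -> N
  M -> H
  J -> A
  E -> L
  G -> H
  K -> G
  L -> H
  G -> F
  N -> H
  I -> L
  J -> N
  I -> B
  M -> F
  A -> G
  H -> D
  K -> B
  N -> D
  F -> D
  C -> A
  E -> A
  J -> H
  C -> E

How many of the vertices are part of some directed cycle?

11

A vertex is on a directed cycle iff it belongs to a strongly connected component of size ≥ 2 (or has a self-loop).
The vertices on cycles are {A, B, C, E, F, G, I, J, K, L, M} — 11 in total.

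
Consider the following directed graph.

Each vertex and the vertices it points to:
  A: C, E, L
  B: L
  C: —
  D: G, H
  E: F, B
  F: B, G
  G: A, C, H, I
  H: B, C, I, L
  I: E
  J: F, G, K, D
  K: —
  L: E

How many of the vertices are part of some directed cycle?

8

A vertex is on a directed cycle iff it belongs to a strongly connected component of size ≥ 2 (or has a self-loop).
The vertices on cycles are {A, B, E, F, G, H, I, L} — 8 in total.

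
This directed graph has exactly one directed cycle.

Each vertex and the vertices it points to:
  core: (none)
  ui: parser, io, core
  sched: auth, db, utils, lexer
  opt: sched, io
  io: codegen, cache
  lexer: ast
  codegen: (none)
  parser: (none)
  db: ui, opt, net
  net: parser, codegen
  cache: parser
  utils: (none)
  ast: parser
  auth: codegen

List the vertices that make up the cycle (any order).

DFS with gray/black marking from db:
db gray
  ui gray
    parser gray
    parser black
    io gray
      codegen gray
      codegen black
      cache gray
        cache→parser: parser black — skip
      cache black
    io black
    core gray
    core black
  ui black
  opt gray
    sched gray
      auth gray
        auth→codegen: codegen black — skip
      auth black
      sched→db: db is gray → back edge
Back edge closes the cycle db → opt → sched → db; its vertices are {db, opt, sched}.

db, opt, sched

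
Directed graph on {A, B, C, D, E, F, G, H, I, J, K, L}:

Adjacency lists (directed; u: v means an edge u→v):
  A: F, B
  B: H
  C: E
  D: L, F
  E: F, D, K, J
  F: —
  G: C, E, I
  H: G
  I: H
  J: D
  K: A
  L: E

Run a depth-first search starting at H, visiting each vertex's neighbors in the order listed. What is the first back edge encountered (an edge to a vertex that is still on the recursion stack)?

L->E

DFS from H (visiting each vertex's neighbors in the order listed); mark gray on enter, black on exit:
H gray
  G gray
    C gray
      E gray
        F gray
        F black
        D gray
          L gray
            L→E: E is gray → back edge
First back edge: L → E.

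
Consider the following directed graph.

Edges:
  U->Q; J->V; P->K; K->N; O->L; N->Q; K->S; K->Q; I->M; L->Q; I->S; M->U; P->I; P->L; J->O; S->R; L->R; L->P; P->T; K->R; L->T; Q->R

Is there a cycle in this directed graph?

DFS with white/gray/black marking, starting from P:
P gray
  T gray
  T black
  I gray
    M gray
      U gray
        Q gray
          R gray
          R black
        Q black
      U black
    M black
    S gray
      S→R: R black — skip
    S black
  I black
  K gray
    N gray
      N→Q: Q black — skip
    N black
    K→R: R black — skip
    K→Q: Q black — skip
    K→S: S black — skip
  K black
  L gray
    L→Q: Q black — skip
    L→P: P is gray → back edge
Back edge found, so a cycle exists: P → L → P.

Yes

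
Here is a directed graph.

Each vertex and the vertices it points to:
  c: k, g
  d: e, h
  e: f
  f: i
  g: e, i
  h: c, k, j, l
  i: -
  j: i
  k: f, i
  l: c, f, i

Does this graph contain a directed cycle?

DFS with white/gray/black marking, starting from k:
k gray
  f gray
    i gray
    i black
  f black
  k→i: i black — skip
k black
c gray
  c→k: k black — skip
  g gray
    e gray
      e→f: f black — skip
    e black
    g→i: i black — skip
  g black
c black
d gray
  d→e: e black — skip
  h gray
    h→c: c black — skip
    h→k: k black — skip
    j gray
      j→i: i black — skip
    j black
    l gray
      l→c: c black — skip
      l→f: f black — skip
      l→i: i black — skip
    l black
  h black
d black
Every edge goes to a white or black vertex — no back edge, so the graph is acyclic.

No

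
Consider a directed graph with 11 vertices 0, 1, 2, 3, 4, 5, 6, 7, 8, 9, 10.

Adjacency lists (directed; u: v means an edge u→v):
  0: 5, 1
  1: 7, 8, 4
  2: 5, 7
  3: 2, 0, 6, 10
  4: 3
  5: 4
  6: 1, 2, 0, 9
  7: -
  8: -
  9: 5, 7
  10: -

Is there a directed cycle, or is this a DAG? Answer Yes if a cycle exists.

Yes

DFS with white/gray/black marking, starting from 2:
2 gray
  5 gray
    4 gray
      3 gray
        3→2: 2 is gray → back edge
Back edge found, so a cycle exists: 2 → 5 → 4 → 3 → 2.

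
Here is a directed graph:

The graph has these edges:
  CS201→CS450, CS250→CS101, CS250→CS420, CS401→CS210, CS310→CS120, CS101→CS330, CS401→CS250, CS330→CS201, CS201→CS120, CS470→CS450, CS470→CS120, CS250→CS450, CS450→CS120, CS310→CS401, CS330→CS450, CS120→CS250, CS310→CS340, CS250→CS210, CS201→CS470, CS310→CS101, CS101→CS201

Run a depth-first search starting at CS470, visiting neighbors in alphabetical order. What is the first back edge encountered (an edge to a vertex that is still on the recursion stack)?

CS201->CS120

DFS from CS470 (visiting neighbors in alphabetical order); mark gray on enter, black on exit:
CS470 gray
  CS120 gray
    CS250 gray
      CS101 gray
        CS201 gray
          CS201→CS120: CS120 is gray → back edge
First back edge: CS201 → CS120.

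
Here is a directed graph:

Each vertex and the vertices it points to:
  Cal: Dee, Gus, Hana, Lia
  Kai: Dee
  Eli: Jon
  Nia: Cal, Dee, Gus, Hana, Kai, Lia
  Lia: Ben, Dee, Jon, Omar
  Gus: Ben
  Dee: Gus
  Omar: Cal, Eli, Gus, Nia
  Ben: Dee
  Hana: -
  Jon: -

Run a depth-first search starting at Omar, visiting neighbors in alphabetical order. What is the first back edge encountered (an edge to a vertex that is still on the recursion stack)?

DFS from Omar (visiting neighbors in alphabetical order); mark gray on enter, black on exit:
Omar gray
  Cal gray
    Dee gray
      Gus gray
        Ben gray
          Ben→Dee: Dee is gray → back edge
First back edge: Ben → Dee.

Ben->Dee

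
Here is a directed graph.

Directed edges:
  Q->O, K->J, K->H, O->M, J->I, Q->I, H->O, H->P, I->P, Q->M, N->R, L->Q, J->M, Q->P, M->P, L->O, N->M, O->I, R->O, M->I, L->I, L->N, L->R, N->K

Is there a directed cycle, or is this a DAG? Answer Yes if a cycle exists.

No

DFS with white/gray/black marking, starting from J:
J gray
  I gray
    P gray
    P black
  I black
  M gray
    M→I: I black — skip
    M→P: P black — skip
  M black
J black
L gray
  O gray
    O→M: M black — skip
    O→I: I black — skip
  O black
  N gray
    K gray
      H gray
        H→O: O black — skip
        H→P: P black — skip
      H black
      K→J: J black — skip
    K black
    N→M: M black — skip
    R gray
      R→O: O black — skip
    R black
  N black
  L→R: R black — skip
  Q gray
    Q→I: I black — skip
    Q→M: M black — skip
    Q→P: P black — skip
    Q→O: O black — skip
  Q black
  L→I: I black — skip
L black
Every edge goes to a white or black vertex — no back edge, so the graph is acyclic.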